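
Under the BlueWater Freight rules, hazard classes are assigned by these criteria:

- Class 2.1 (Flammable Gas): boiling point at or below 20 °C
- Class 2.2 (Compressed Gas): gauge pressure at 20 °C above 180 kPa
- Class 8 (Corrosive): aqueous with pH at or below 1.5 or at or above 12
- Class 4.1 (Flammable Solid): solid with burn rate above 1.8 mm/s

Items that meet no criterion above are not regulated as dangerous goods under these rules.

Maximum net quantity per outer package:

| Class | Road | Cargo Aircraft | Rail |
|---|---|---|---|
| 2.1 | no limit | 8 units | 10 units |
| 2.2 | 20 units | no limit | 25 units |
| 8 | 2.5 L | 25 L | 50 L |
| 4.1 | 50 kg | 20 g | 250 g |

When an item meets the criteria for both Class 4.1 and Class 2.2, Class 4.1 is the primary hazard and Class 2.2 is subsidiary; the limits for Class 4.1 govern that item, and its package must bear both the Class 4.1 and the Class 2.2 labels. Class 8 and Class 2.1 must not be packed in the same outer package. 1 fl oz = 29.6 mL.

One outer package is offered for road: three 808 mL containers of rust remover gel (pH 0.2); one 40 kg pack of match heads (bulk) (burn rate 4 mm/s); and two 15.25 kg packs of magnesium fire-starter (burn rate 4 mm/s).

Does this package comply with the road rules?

With pH 0.2 (≤ 1.5), the rust remover gel falls in Class 8.
With burn rate 4 mm/s (> 1.8 mm/s), the match heads (bulk) fall in Class 4.1.
Burn rate 4 mm/s meets the Class 4.1 criterion (Flammable Solid), so the magnesium fire-starter is Class 4.1.
Class 4.1 net quantity: 40 kg + (two 15.25 kg packs = 30.5 kg) = 70.5 kg.
70.5 kg > 50 kg (road limit, Class 4.1) — over the limit.
Class 8 quantity: three 808 mL containers = 2.424 L.
2.424 L ≤ 2.5 L (road limit, Class 8) — within limit.
The segregation rule (Class 8 with Class 2.1) does not apply to Class 4.1 with Class 8.

No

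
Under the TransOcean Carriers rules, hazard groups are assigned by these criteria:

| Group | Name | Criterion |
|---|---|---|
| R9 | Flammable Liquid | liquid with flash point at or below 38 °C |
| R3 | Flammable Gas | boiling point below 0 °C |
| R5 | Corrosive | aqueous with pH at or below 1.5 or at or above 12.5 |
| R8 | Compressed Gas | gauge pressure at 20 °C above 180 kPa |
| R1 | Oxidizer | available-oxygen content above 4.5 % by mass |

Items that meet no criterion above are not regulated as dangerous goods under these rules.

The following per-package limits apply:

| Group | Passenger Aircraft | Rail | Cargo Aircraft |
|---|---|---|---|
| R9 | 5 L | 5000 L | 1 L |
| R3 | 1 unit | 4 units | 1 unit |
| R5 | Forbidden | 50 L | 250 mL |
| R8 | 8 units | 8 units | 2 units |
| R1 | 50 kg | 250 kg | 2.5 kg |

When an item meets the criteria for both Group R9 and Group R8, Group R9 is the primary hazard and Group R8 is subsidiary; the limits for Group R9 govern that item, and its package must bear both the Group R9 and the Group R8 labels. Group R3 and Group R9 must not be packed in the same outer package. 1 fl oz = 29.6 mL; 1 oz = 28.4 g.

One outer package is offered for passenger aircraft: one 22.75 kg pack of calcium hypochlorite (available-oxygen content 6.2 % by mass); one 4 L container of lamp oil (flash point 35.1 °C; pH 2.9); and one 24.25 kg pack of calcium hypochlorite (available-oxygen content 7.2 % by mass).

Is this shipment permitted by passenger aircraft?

Available-oxygen content 6.2 % by mass meets the Group R1 criterion (Oxidizer), so the calcium hypochlorite is Group R1.
Lamp oil: flash point 35.1 °C ≤ 38 °C → Group R9 (Flammable Liquid).
With available-oxygen content 7.2 % by mass (> 4.5 % by mass), the calcium hypochlorite falls in Group R1.
Group R1 net quantity: 22.75 kg + 24.25 kg = 47 kg.
That is within the Group R1 passenger aircraft limit of 50 kg.
Group R9 quantity: 4 L.
That is within the Group R9 passenger aircraft limit of 5 L.
The segregation rule (Group R3 with Group R9) does not apply to Group R1 with Group R9.
Every hazard group is within its passenger aircraft limit and no segregation rule is violated.

Yes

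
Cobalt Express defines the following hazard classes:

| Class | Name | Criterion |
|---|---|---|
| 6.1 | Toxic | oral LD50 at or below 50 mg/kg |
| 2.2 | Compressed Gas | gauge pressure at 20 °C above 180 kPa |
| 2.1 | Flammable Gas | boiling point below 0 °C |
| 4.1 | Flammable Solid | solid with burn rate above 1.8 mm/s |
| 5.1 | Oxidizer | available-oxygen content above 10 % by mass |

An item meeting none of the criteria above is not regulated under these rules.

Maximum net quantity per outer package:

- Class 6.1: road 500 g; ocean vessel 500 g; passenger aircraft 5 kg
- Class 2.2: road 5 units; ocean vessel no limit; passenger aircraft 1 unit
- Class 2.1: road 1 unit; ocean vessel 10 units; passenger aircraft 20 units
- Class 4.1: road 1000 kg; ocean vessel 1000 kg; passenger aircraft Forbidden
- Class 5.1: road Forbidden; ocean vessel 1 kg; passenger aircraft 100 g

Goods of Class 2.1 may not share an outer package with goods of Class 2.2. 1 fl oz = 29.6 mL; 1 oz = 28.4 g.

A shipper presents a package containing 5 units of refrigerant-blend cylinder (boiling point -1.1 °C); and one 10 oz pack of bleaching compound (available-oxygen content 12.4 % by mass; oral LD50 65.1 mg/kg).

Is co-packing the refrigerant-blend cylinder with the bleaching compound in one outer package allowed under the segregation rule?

The refrigerant-blend cylinder has boiling point -1.1 °C, which is < 0 °C, so it is Class 2.1 (Flammable Gas).
Available-oxygen content 12.4 % by mass meets the Class 5.1 criterion (Oxidizer), so the bleaching compound is Class 5.1.
No segregation rule bars Class 2.1 with Class 5.1.

Yes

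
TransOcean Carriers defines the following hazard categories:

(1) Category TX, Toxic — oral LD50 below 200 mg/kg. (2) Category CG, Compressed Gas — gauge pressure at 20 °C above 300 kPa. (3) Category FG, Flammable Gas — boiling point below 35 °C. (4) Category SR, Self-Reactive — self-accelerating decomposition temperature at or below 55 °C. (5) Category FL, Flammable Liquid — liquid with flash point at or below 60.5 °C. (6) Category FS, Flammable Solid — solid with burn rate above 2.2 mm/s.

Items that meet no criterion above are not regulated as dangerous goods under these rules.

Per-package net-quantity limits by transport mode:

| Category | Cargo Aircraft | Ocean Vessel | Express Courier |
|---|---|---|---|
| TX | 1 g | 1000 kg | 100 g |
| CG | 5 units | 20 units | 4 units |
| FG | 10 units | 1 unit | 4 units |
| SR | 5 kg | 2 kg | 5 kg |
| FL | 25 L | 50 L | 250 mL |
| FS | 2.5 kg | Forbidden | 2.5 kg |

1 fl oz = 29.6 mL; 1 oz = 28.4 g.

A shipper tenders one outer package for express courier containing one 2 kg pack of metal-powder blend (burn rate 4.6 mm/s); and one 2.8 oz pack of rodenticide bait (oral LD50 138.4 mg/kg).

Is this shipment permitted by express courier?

With burn rate 4.6 mm/s (> 2.2 mm/s), the metal-powder blend falls in Category FS.
The rodenticide bait has oral LD50 138.4 mg/kg, which is < 200 mg/kg, so it is Category TX (Toxic).
Category TX quantity: one 2.8 oz pack = 79.52 g.
79.52 g ≤ 100 g (express courier limit, Category TX) — within limit.
Category FS quantity: 2 kg.
2 kg ≤ 2.5 kg (express courier limit, Category FS) — within limit.
Every hazard category is within its express courier limit and no segregation rule is violated.

Yes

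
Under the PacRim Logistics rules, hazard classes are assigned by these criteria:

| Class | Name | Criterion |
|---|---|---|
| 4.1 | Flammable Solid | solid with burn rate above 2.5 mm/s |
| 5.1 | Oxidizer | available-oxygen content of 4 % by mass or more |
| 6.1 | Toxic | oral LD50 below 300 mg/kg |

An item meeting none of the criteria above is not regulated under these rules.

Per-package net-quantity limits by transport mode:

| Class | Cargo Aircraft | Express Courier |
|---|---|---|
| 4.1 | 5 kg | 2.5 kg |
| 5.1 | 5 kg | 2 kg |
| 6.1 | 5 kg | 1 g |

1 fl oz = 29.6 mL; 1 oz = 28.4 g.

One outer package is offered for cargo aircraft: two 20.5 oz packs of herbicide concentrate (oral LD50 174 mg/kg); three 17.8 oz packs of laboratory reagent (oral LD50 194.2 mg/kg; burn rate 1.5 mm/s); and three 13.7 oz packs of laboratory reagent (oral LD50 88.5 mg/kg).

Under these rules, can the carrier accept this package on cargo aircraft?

Yes

The herbicide concentrate has oral LD50 174 mg/kg, which is < 300 mg/kg, so it is Class 6.1 (Toxic).
Oral LD50 194.2 mg/kg meets the Class 6.1 criterion (Toxic), so the laboratory reagent is Class 6.1.
Oral LD50 88.5 mg/kg meets the Class 6.1 criterion (Toxic), so the laboratory reagent is Class 6.1.
Total Class 6.1: (two 20.5 oz packs = 1164.4 g) + (three 17.8 oz packs = 1516.56 g) + (three 13.7 oz packs = 1167.24 g) = 3848.2 g.
That is within the Class 6.1 cargo aircraft limit of 5 kg.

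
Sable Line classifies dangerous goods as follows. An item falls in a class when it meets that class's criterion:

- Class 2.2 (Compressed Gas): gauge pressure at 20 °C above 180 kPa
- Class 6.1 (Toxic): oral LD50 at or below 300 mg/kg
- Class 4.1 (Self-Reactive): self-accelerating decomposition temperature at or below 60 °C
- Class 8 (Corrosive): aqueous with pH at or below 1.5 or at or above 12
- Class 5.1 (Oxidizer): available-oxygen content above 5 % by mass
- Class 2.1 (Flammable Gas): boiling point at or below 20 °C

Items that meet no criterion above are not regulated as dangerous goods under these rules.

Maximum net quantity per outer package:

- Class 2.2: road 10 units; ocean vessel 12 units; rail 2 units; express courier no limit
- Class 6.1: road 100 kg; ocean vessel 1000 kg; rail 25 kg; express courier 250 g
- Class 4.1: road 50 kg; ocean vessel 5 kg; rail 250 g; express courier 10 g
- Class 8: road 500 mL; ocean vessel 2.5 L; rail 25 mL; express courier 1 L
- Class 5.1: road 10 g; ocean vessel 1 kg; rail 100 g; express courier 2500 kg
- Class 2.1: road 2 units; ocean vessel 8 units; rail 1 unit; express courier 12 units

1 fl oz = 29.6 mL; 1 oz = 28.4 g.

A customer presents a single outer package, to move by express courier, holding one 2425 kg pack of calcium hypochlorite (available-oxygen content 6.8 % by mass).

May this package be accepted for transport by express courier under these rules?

Yes

The calcium hypochlorite has available-oxygen content 6.8 % by mass, which is > 5 % by mass, so it is Class 5.1 (Oxidizer).
Class 5.1 quantity: 2425 kg.
2425 kg ≤ 2500 kg (express courier limit, Class 5.1) — within limit.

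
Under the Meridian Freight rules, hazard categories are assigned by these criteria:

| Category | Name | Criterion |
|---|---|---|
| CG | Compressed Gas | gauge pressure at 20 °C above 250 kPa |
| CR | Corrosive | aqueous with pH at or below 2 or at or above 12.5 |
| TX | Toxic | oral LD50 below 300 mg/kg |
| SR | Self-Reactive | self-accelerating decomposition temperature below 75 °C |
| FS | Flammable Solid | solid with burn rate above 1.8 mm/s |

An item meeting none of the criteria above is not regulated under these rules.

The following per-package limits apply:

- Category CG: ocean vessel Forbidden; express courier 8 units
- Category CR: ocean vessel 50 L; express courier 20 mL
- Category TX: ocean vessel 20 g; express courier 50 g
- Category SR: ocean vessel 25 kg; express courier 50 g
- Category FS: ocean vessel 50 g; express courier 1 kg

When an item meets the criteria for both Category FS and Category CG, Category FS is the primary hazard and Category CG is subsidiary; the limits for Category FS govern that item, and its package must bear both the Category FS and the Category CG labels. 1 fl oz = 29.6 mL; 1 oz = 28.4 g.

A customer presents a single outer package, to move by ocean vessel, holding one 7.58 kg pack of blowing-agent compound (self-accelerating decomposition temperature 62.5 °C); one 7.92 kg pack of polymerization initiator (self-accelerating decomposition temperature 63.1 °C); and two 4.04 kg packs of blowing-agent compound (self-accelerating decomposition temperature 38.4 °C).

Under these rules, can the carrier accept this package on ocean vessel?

Yes

The blowing-agent compound has self-accelerating decomposition temperature 62.5 °C, which is < 75 °C, so it is Category SR (Self-Reactive).
Self-accelerating decomposition temperature 63.1 °C meets the Category SR criterion (Self-Reactive), so the polymerization initiator is Category SR.
With self-accelerating decomposition temperature 38.4 °C (< 75 °C), the blowing-agent compound falls in Category SR.
Total Category SR: 7.58 kg + 7.92 kg + (two 4.04 kg packs = 8.08 kg) = 23.58 kg.
23.58 kg is within the ocean vessel limit of 25 kg for Category SR.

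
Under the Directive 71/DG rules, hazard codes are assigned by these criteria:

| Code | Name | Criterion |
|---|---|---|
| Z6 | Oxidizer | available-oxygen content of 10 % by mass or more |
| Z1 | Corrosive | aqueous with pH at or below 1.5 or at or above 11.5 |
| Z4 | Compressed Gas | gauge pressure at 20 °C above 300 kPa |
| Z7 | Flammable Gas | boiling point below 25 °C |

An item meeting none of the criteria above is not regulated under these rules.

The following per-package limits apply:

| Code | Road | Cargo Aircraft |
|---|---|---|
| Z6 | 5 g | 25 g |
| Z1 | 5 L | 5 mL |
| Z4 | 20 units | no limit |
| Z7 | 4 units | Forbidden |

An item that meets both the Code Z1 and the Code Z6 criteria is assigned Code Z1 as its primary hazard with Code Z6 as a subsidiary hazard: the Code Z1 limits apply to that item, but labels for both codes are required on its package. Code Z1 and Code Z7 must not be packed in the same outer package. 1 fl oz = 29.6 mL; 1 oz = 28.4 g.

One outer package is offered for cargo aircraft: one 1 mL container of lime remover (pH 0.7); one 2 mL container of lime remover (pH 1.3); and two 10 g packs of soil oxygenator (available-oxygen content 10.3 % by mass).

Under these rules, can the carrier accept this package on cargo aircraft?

Yes

pH 0.7 meets the Code Z1 criterion (Corrosive), so the lime remover is Code Z1.
The lime remover has pH 1.3, which is ≤ 1.5, so it is Code Z1 (Corrosive).
With available-oxygen content 10.3 % by mass (≥ 10 % by mass), the soil oxygenator falls in Code Z6.
Code Z1 net quantity: 1 mL + 2 mL = 3 mL.
3 mL is within the cargo aircraft limit of 5 mL for Code Z1.
Code Z6 quantity: two 10 g packs = 20 g.
That is within the Code Z6 cargo aircraft limit of 25 g.
The segregation rule (Code Z1 with Code Z7) does not apply to Code Z1 with Code Z6.
Every hazard code is within its cargo aircraft limit and no segregation rule is violated.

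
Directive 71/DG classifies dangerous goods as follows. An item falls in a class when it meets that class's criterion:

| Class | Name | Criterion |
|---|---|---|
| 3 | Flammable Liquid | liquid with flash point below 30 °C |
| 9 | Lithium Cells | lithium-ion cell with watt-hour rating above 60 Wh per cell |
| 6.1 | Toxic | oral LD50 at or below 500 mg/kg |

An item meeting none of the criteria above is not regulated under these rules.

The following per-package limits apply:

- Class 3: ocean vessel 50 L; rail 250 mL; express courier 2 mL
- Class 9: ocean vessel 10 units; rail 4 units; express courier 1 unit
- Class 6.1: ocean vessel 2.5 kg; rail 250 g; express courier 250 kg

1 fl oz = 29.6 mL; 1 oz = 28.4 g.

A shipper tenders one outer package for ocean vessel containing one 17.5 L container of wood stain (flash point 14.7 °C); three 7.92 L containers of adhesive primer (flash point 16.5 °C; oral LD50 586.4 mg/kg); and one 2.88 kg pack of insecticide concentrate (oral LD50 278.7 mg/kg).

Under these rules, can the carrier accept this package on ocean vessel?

No

Flash point 14.7 °C meets the Class 3 criterion (Flammable Liquid), so the wood stain is Class 3.
The adhesive primer has flash point 16.5 °C, which is < 30 °C, so it is Class 3 (Flammable Liquid).
The insecticide concentrate has oral LD50 278.7 mg/kg, which is ≤ 500 mg/kg, so it is Class 6.1 (Toxic).
Total Class 3: 17.5 L + (three 7.92 L containers = 23.76 L) = 41.26 L.
That is within the Class 3 ocean vessel limit of 50 L.
Class 6.1 quantity: 2.88 kg.
That exceeds the Class 6.1 ocean vessel limit of 2.5 kg.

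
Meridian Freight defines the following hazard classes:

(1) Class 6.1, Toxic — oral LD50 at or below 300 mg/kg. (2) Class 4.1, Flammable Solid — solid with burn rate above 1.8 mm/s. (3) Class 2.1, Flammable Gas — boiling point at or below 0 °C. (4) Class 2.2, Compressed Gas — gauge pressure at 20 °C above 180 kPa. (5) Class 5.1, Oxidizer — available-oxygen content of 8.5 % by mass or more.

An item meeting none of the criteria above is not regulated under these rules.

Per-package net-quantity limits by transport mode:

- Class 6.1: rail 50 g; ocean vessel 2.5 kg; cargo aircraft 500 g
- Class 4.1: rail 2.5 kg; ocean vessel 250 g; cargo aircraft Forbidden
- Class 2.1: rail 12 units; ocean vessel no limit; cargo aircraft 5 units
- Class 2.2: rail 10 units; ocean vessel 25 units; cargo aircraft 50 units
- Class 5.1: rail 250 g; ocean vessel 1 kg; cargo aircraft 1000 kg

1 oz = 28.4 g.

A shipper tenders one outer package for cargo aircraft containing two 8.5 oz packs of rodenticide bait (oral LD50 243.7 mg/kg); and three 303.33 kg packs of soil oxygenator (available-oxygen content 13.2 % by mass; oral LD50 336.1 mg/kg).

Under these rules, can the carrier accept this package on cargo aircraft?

Rodenticide bait: oral LD50 243.7 mg/kg ≤ 300 mg/kg → Class 6.1 (Toxic).
Available-oxygen content 13.2 % by mass meets the Class 5.1 criterion (Oxidizer), so the soil oxygenator is Class 5.1.
Class 6.1 quantity: two 8.5 oz packs = 482.8 g.
That is within the Class 6.1 cargo aircraft limit of 500 g.
Class 5.1 quantity: three 303.33 kg packs = 909.99 kg.
909.99 kg ≤ 1000 kg (cargo aircraft limit, Class 5.1) — within limit.
Every hazard class is within its cargo aircraft limit and no segregation rule is violated.

Yes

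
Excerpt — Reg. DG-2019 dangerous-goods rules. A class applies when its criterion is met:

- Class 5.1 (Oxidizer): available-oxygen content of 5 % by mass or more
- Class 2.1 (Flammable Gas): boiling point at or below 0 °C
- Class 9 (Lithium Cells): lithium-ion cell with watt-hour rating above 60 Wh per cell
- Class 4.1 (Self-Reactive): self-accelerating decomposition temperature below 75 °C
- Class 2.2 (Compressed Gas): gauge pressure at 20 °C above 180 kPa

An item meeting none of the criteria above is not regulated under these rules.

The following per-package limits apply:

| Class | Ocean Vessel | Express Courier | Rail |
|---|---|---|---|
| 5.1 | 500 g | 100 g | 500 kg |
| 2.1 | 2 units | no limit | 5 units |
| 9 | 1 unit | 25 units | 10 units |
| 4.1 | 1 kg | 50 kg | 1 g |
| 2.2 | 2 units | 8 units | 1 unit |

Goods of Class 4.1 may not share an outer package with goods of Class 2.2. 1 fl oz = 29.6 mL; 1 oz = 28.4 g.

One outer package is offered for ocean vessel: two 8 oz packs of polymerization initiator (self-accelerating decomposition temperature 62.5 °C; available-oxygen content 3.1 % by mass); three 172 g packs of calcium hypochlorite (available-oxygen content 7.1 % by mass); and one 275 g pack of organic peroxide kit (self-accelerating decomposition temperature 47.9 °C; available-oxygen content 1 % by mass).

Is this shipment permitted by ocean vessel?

Self-accelerating decomposition temperature 62.5 °C meets the Class 4.1 criterion (Self-Reactive), so the polymerization initiator is Class 4.1.
With available-oxygen content 7.1 % by mass (≥ 5 % by mass), the calcium hypochlorite falls in Class 5.1.
Organic peroxide kit: self-accelerating decomposition temperature 47.9 °C < 75 °C → Class 4.1 (Self-Reactive).
Class 4.1 net quantity: (two 8 oz packs = 454.4 g) + 275 g = 729.4 g.
729.4 g is within the ocean vessel limit of 1 kg for Class 4.1.
Class 5.1 quantity: three 172 g packs = 516 g.
516 g exceeds the ocean vessel limit of 500 g for Class 5.1.
The segregation rule (Class 4.1 with Class 2.2) does not apply to Class 4.1 with Class 5.1.

No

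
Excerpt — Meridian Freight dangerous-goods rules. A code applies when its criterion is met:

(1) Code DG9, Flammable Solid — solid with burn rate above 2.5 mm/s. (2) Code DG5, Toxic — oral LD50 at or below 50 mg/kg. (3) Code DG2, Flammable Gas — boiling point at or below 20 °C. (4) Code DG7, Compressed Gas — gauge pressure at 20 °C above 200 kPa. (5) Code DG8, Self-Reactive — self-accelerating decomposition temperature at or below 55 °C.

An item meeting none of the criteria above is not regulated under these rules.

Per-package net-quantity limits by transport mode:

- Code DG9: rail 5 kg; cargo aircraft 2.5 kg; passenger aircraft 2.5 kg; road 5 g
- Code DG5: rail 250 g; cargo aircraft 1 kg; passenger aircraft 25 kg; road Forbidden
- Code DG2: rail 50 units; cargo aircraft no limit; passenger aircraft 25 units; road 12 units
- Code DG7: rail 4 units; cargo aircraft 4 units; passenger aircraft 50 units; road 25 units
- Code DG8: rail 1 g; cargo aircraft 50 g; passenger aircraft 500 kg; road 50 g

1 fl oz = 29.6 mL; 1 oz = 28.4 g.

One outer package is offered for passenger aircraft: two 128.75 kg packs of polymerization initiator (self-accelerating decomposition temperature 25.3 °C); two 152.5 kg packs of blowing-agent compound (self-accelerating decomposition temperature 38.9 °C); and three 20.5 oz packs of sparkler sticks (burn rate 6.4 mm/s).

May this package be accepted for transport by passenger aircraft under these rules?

Self-accelerating decomposition temperature 25.3 °C meets the Code DG8 criterion (Self-Reactive), so the polymerization initiator is Code DG8.
Self-accelerating decomposition temperature 38.9 °C meets the Code DG8 criterion (Self-Reactive), so the blowing-agent compound is Code DG8.
Sparkler sticks: burn rate 6.4 mm/s > 2.5 mm/s → Code DG9 (Flammable Solid).
Total Code DG8: (two 128.75 kg packs = 257.5 kg) + (two 152.5 kg packs = 305 kg) = 562.5 kg.
562.5 kg exceeds the passenger aircraft limit of 500 kg for Code DG8.
Code DG9 quantity: three 20.5 oz packs = 1746.6 g.
That is within the Code DG9 passenger aircraft limit of 2.5 kg.

No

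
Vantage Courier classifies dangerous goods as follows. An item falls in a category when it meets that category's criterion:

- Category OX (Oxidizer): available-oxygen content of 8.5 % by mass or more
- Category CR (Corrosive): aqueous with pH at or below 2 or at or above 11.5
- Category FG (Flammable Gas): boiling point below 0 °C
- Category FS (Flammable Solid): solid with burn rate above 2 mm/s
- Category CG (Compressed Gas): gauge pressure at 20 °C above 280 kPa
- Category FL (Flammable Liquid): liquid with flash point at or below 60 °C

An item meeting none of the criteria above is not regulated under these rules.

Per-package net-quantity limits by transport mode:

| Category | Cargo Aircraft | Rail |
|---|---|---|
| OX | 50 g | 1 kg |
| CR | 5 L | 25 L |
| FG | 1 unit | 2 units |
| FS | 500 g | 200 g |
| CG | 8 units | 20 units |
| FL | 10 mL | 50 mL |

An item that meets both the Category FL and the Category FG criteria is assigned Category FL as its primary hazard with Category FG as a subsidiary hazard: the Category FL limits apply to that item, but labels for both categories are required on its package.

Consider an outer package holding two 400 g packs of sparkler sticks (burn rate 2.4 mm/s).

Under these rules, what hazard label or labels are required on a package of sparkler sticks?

Sparkler sticks: burn rate 2.4 mm/s > 2 mm/s → Category FS (Flammable Solid).
Only the Category FS label is required.

Category FS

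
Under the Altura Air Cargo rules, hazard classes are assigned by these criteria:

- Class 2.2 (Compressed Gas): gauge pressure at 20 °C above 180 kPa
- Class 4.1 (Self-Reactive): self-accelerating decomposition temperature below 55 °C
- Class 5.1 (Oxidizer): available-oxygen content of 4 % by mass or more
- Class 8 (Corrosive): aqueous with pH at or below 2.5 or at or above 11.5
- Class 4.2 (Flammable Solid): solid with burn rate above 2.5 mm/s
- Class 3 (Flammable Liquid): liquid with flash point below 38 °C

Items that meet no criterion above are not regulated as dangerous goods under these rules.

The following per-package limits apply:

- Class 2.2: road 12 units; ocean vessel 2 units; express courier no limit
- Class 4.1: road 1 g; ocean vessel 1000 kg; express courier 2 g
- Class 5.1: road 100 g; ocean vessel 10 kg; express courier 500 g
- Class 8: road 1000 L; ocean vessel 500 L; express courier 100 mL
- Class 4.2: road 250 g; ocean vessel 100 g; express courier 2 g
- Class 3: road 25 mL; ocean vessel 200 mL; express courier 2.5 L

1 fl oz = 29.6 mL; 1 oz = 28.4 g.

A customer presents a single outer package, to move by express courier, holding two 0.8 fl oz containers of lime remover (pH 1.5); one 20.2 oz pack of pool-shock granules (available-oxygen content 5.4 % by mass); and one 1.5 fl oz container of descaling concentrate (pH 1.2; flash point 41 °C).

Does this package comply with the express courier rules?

Lime remover: pH 1.5 ≤ 2.5 → Class 8 (Corrosive).
Available-oxygen content 5.4 % by mass meets the Class 5.1 criterion (Oxidizer), so the pool-shock granules are Class 5.1.
With pH 1.2 (≤ 2.5), the descaling concentrate falls in Class 8.
Total Class 8: (two 0.8 fl oz containers = 47.36 mL) + (one 1.5 fl oz container = 44.4 mL) = 91.76 mL.
That is within the Class 8 express courier limit of 100 mL.
Class 5.1 quantity: one 20.2 oz pack = 573.68 g.
That exceeds the Class 5.1 express courier limit of 500 g.

No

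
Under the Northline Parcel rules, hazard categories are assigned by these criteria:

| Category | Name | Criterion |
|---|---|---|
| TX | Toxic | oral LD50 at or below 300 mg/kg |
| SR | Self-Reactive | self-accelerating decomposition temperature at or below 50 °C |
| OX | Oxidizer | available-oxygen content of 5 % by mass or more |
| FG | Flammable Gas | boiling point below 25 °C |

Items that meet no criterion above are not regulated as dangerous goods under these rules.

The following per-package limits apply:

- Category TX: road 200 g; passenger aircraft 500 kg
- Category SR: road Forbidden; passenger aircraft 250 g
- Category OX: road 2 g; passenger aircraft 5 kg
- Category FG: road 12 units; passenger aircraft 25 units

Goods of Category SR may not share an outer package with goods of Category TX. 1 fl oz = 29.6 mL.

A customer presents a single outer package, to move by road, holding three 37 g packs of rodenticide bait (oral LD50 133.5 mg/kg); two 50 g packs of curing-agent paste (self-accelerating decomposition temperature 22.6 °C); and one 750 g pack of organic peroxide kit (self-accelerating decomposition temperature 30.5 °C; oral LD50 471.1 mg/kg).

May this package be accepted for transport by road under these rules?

The rodenticide bait has oral LD50 133.5 mg/kg, which is ≤ 300 mg/kg, so it is Category TX (Toxic).
The curing-agent paste has self-accelerating decomposition temperature 22.6 °C, which is ≤ 50 °C, so it is Category SR (Self-Reactive).
Self-accelerating decomposition temperature 30.5 °C meets the Category SR criterion (Self-Reactive), so the organic peroxide kit is Category SR.
Category SR net quantity: (two 50 g packs = 100 g) + 750 g = 850 g.
By road, Category SR is Forbidden regardless of quantity.
Category TX quantity: three 37 g packs = 111 g.
That is within the Category TX road limit of 200 g.
Category SR and Category TX may not share an outer package.

No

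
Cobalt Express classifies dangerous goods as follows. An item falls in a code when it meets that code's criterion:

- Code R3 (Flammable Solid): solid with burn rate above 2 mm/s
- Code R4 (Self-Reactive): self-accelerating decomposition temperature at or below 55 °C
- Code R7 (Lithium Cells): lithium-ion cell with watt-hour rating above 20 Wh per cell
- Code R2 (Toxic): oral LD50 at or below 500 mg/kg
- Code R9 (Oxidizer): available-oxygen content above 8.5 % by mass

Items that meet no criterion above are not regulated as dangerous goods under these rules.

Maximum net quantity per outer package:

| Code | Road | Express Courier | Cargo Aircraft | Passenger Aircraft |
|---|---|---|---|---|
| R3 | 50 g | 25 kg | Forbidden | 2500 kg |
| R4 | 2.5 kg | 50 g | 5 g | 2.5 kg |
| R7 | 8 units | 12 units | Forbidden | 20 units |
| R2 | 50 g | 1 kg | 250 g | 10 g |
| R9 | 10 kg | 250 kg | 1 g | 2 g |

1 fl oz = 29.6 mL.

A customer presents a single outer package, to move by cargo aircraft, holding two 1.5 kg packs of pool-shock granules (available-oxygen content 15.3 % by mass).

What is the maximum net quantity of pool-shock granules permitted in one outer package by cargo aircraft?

1 g

Pool-shock granules: available-oxygen content 15.3 % by mass > 8.5 % by mass → Code R9 (Oxidizer).
The cargo aircraft limit for Code R9 is 1 g.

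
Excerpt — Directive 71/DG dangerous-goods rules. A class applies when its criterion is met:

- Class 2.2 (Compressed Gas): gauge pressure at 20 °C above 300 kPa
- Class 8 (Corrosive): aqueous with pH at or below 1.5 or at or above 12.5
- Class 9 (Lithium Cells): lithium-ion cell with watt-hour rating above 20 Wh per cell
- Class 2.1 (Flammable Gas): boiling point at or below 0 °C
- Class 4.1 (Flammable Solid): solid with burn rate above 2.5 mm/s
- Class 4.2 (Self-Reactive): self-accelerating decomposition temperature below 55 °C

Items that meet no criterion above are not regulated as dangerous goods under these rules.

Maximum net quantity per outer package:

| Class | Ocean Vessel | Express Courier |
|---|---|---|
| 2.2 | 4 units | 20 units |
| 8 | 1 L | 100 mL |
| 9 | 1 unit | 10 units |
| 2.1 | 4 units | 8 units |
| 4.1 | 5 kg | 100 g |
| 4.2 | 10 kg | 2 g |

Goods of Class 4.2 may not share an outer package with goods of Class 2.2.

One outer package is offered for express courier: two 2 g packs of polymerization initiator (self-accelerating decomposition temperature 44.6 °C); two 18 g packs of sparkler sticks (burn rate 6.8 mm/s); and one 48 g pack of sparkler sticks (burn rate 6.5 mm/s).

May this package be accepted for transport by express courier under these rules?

The polymerization initiator has self-accelerating decomposition temperature 44.6 °C, which is < 55 °C, so it is Class 4.2 (Self-Reactive).
The sparkler sticks have burn rate 6.8 mm/s, which is > 2.5 mm/s, so they are Class 4.1 (Flammable Solid).
With burn rate 6.5 mm/s (> 2.5 mm/s), the sparkler sticks fall in Class 4.1.
Class 4.2 quantity: two 2 g packs = 4 g.
4 g > 2 g (express courier limit, Class 4.2) — over the limit.
Total Class 4.1: (two 18 g packs = 36 g) + 48 g = 84 g.
That is within the Class 4.1 express courier limit of 100 g.
The segregation rule (Class 4.2 with Class 2.2) does not apply to Class 4.2 with Class 4.1.

No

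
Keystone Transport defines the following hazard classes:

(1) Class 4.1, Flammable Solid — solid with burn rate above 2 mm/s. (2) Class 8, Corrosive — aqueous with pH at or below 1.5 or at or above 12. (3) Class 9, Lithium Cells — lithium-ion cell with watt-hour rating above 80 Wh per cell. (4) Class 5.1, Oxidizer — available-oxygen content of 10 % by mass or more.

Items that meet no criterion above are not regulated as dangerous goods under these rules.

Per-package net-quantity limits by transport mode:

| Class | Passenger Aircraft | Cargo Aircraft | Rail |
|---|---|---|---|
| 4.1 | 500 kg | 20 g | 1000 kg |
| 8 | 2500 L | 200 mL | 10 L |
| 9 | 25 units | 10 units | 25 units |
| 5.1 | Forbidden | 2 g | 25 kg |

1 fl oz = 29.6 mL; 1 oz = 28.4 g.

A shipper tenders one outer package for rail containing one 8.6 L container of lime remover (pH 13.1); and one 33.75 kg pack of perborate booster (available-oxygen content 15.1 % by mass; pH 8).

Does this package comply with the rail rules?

With pH 13.1 (≥ 12), the lime remover falls in Class 8.
Available-oxygen content 15.1 % by mass meets the Class 5.1 criterion (Oxidizer), so the perborate booster is Class 5.1.
Class 8 quantity: 8.6 L.
8.6 L is within the rail limit of 10 L for Class 8.
Class 5.1 quantity: 33.75 kg.
That exceeds the Class 5.1 rail limit of 25 kg.

No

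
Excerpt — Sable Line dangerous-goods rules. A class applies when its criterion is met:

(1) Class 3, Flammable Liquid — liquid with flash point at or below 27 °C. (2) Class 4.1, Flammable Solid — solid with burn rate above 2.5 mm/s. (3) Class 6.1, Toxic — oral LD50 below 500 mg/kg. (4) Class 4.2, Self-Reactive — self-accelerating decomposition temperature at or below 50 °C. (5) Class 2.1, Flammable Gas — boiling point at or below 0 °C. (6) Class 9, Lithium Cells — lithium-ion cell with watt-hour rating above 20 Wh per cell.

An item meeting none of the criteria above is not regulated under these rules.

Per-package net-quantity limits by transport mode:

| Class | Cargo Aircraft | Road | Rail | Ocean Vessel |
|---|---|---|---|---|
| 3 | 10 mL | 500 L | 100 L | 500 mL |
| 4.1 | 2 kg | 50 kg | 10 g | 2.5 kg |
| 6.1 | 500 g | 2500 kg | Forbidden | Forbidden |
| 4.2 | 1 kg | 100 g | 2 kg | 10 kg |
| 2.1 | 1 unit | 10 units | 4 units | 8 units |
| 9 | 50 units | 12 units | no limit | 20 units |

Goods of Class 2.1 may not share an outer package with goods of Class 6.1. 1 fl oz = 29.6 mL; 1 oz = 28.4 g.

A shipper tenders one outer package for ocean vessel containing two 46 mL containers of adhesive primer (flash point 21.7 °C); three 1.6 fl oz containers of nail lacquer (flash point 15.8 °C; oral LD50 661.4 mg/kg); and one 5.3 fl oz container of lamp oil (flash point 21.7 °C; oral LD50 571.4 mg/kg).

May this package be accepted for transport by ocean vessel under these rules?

Flash point 21.7 °C meets the Class 3 criterion (Flammable Liquid), so the adhesive primer is Class 3.
Nail lacquer: flash point 15.8 °C ≤ 27 °C → Class 3 (Flammable Liquid).
Flash point 21.7 °C meets the Class 3 criterion (Flammable Liquid), so the lamp oil is Class 3.
Total Class 3: (two 46 mL containers = 92 mL) + (three 1.6 fl oz containers = 142.08 mL) + (one 5.3 fl oz container = 156.88 mL) = 390.96 mL.
390.96 mL ≤ 500 mL (ocean vessel limit, Class 3) — within limit.

Yes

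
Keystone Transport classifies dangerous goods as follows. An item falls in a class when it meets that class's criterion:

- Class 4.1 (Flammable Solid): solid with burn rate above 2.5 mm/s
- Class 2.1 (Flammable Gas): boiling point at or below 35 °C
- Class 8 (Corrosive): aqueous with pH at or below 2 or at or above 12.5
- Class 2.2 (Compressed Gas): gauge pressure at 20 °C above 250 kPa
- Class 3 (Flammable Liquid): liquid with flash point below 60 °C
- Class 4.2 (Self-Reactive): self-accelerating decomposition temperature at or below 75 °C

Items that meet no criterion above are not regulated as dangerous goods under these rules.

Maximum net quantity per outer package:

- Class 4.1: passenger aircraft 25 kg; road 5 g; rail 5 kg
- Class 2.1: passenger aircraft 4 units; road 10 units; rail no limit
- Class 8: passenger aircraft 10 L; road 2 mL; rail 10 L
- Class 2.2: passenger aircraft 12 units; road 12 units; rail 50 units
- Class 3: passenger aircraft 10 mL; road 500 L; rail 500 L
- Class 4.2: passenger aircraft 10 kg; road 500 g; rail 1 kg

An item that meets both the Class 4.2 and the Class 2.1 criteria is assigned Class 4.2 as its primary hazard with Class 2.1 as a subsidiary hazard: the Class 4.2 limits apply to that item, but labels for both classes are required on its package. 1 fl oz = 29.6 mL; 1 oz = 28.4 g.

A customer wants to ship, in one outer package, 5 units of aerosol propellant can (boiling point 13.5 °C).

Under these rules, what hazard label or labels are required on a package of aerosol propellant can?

With boiling point 13.5 °C (≤ 35 °C), the aerosol propellant can falls in Class 2.1.
Only the Class 2.1 label is required.

Class 2.1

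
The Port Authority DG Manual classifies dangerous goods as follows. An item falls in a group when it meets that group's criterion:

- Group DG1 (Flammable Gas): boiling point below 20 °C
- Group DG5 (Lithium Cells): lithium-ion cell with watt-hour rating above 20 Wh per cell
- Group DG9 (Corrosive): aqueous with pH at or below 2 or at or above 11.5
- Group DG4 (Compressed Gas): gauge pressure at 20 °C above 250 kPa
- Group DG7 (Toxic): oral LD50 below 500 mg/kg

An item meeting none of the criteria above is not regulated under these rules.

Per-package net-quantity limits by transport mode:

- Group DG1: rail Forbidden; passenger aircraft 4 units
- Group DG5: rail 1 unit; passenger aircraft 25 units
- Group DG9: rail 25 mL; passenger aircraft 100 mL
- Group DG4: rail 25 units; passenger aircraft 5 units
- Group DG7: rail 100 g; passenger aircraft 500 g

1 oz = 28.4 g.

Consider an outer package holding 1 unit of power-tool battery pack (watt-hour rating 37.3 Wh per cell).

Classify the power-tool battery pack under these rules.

The power-tool battery pack has watt-hour rating 37.3 Wh per cell, which is > 20 Wh per cell, so it is Group DG5 (Lithium Cells).

Group DG5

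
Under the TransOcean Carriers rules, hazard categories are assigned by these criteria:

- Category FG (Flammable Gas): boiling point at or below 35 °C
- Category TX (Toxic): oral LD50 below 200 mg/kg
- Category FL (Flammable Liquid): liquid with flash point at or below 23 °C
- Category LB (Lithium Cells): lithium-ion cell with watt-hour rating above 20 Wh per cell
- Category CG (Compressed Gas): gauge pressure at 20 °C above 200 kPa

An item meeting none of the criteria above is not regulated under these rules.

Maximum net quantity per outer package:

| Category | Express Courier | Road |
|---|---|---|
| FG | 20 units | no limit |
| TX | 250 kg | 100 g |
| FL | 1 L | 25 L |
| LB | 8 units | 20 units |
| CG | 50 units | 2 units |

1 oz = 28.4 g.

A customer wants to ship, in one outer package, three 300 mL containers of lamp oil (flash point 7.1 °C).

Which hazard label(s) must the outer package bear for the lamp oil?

Category FL

Flash point 7.1 °C meets the Category FL criterion (Flammable Liquid), so the lamp oil is Category FL.
Only the Category FL label is required.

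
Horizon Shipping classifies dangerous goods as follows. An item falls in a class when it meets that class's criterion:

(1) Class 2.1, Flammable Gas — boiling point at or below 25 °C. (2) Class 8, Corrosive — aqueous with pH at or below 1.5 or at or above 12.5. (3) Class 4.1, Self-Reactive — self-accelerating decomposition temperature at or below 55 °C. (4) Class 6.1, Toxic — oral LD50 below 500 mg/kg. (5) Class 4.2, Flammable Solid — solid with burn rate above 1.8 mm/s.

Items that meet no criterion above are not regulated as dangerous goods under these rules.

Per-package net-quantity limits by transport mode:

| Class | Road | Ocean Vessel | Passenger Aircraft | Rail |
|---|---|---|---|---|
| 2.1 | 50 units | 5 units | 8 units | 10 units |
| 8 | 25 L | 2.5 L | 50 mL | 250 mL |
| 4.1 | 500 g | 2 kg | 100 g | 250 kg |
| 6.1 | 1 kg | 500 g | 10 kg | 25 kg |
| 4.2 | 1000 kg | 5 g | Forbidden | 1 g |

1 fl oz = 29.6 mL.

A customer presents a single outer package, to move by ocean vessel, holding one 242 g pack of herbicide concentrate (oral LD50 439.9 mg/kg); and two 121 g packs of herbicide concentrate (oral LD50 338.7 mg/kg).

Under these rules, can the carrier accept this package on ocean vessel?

Yes

With oral LD50 439.9 mg/kg (< 500 mg/kg), the herbicide concentrate falls in Class 6.1.
The herbicide concentrate has oral LD50 338.7 mg/kg, which is < 500 mg/kg, so it is Class 6.1 (Toxic).
Class 6.1 net quantity: 242 g + (two 121 g packs = 242 g) = 484 g.
That is within the Class 6.1 ocean vessel limit of 500 g.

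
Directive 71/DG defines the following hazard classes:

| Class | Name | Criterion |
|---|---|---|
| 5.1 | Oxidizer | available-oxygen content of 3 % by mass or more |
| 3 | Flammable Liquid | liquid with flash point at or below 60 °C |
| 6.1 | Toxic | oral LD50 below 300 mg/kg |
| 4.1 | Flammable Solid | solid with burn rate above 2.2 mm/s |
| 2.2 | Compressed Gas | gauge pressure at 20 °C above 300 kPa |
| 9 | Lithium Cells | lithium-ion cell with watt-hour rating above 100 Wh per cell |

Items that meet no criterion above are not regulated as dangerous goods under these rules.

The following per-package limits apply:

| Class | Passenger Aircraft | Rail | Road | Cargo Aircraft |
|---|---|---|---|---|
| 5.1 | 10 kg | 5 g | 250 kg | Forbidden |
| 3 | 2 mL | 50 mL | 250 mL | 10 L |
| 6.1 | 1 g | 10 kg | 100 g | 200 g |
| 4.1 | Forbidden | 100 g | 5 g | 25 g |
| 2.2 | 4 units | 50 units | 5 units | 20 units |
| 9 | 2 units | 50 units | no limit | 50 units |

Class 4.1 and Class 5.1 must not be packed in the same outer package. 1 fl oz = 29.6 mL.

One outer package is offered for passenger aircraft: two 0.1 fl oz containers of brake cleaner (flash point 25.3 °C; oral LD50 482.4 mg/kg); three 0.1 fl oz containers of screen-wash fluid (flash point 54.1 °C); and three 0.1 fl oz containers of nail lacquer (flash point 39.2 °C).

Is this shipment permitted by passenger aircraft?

No

Brake cleaner: flash point 25.3 °C ≤ 60 °C → Class 3 (Flammable Liquid).
Screen-wash fluid: flash point 54.1 °C ≤ 60 °C → Class 3 (Flammable Liquid).
With flash point 39.2 °C (≤ 60 °C), the nail lacquer falls in Class 3.
Class 3 net quantity: (two 0.1 fl oz containers = 5.92 mL) + (three 0.1 fl oz containers = 8.88 mL) + (three 0.1 fl oz containers = 8.88 mL) = 23.68 mL.
23.68 mL exceeds the passenger aircraft limit of 2 mL for Class 3.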